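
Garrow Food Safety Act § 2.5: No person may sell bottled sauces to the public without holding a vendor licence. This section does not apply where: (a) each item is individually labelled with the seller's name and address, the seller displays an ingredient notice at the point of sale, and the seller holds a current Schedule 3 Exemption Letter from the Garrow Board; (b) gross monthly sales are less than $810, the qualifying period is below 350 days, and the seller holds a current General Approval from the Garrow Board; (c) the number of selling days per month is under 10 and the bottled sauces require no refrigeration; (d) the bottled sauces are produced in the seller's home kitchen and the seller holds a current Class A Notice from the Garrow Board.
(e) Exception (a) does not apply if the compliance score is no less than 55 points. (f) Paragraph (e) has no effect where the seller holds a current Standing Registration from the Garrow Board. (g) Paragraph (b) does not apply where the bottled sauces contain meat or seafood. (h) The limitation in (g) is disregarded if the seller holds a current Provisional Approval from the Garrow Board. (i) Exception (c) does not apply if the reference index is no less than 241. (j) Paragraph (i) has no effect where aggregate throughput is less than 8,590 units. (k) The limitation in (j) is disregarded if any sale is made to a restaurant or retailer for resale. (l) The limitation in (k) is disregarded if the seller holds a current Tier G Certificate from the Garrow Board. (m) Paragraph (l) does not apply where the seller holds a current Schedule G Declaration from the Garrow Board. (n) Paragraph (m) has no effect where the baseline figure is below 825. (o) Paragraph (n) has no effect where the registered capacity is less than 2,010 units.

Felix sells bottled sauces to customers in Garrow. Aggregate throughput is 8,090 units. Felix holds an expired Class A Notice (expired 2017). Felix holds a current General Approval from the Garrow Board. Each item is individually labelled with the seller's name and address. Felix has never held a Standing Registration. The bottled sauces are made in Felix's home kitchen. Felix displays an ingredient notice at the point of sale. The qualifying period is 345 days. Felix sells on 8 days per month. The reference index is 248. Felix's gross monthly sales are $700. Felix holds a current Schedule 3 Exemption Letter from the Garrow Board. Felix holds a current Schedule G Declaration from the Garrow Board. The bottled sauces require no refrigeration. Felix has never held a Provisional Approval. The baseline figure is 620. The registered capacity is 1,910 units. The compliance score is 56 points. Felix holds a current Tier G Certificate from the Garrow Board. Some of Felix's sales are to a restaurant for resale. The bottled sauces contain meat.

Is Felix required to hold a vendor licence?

Yes — Felix must hold a vendor licence.

Exception (a)'s conditions are all satisfied: items are individually labelled; an ingredient notice is displayed; a current Schedule 3 Exemption Letter is held. However, paragraphs (e)–(f) must be considered: (e) is engaged — the compliance score is 56 points, meeting the 55 points threshold. (f), which would lift (e), is not engaged — the Standing Registration is not current. Exception (a) does not apply.
Exception (b): gross monthly sales are $700, less than the $810 limit; the qualifying period is 345 days, below the 350 days limit; a current General Approval is held — every condition holds. However, paragraphs (g)–(h) must be considered: (g) operates against (b): the bottled sauces contain meat. (h) does not operate here (the Provisional Approval is not current), so (g) stands. So (b) is unavailable.
Exception (c): the number of selling days per month is 8, under the 10 limit; the bottled sauces are shelf-stable — every condition holds. Turning to paragraphs (i)–(o): (i) operates against (c): the reference index is 248, meeting the 241 threshold. (j) operates (aggregate throughput is 8,090 units, less than the 8,590 units limit), but is displaced by (k): (k) operates against (j): some sales are to a restaurant for resale. (l) would limit (k) — a current Tier G Certificate is held — but (m) sets (l) aside: (m) operates against (l): a current Schedule G Declaration is held. (n) would limit (m) — the baseline figure is 620, below the 825 limit — but (o) sets (n) aside: (o) operates against (n): the registered capacity is 1,910 units, less than the 2,010 units limit. Exception (c) does not apply.
Exception (d) does not apply: the Class A Notice is not current.
Every exception is unavailable, so the rule governs.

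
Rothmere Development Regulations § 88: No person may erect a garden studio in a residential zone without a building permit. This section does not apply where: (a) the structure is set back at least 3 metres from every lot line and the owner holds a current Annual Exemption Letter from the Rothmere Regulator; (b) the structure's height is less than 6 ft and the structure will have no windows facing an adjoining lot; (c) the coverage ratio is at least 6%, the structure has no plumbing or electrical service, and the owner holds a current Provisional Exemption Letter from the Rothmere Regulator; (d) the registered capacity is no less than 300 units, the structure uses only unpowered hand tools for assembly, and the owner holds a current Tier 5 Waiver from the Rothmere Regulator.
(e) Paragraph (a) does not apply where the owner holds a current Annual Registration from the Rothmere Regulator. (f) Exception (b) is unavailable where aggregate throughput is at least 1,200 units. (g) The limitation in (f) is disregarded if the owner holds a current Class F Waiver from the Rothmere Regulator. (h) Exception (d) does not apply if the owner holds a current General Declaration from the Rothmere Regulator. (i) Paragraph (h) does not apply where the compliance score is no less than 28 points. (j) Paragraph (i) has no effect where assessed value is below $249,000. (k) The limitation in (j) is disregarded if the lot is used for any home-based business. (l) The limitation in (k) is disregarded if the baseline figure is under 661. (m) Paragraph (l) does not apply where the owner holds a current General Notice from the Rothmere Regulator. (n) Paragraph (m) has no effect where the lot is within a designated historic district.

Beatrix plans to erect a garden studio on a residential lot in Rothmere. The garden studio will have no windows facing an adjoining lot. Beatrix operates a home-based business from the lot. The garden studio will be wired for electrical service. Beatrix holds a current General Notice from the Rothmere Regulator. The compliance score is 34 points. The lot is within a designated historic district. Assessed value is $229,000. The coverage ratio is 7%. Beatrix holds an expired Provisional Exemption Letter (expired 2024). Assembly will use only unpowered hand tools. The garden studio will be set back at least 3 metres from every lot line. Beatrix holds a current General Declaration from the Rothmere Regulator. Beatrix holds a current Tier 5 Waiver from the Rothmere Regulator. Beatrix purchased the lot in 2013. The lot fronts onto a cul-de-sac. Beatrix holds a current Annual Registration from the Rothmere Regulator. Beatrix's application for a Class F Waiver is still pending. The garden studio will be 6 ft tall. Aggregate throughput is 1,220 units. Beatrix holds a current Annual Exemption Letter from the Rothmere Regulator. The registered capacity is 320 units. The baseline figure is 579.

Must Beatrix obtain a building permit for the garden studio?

Exception (a) is satisfied on its face — the setback is at least 3 m on every side; a current Annual Exemption Letter is held. Turning to paragraph (e): (e) operates against (a): a current Annual Registration is held. (a) is therefore removed.
Exception (b) does not apply: the structure's height is 6 ft, not less than 6 ft.
Exception (c) fails — electrical service is planned.
Exception (d)'s conditions are all satisfied: the registered capacity is 320 units, meeting the 300 units threshold; assembly uses only hand tools; a current Tier 5 Waiver is held. Turning to paragraphs (h)–(n): (h) is engaged — a current General Declaration is held. (i) would limit (h) — the compliance score is 34 points, meeting the 28 points threshold — but (j) sets (i) aside: (j) is engaged — assessed value is $229,000, below the $249,000 limit. (k) is triggered (a home-based business operates on the lot), but yields to (l): (l) operates against (k): the baseline figure is 579, under the 661 limit. (m) operates (a current General Notice is held), but is itself disapplied by (n): (n) operates against (m): the lot is in a historic district. (d) is therefore removed.
No exception is made out. Beatrix falls within the general rule.

Yes — Beatrix must obtain a building permit.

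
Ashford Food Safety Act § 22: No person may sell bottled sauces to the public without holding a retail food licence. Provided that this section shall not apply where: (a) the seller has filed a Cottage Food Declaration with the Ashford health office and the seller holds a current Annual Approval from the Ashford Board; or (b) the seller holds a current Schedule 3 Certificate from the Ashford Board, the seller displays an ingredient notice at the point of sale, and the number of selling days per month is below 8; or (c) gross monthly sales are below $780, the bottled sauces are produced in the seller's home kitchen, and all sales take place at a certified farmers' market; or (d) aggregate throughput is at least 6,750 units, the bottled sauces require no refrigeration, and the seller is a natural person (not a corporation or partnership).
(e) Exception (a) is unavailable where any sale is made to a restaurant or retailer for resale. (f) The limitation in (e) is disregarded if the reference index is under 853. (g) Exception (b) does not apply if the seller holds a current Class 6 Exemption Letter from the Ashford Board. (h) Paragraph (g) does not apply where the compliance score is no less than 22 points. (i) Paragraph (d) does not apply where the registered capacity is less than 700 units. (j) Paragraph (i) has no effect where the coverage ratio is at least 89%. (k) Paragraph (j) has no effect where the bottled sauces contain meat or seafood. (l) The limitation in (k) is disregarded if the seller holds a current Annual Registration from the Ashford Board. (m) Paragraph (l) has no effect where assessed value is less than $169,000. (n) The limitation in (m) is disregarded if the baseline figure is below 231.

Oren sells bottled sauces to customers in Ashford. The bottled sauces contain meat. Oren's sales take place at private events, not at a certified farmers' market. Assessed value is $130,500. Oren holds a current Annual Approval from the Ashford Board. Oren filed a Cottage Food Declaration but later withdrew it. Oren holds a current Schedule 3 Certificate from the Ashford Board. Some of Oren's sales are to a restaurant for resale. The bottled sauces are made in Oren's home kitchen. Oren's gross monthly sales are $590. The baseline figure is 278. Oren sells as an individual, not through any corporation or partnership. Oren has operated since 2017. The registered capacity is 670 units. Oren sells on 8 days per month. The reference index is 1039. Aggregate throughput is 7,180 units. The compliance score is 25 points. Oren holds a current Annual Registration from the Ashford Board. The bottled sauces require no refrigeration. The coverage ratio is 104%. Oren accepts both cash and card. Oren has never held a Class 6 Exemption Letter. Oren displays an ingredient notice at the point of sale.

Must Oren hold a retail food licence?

Yes — Oren must hold a retail food licence.

Exception (a) does not apply: the Cottage Food Declaration was withdrawn.
Exception (b) fails — the number of selling days per month is 8, not below 8.
Exception (c) does not apply: sales are at private events, not a certified farmers' market.
Exception (d) is satisfied on its face — aggregate throughput is 7,180 units, meeting the 6,750 units threshold; the bottled sauces are shelf-stable; the seller is a natural person. But: (i) operates against (d): the registered capacity is 670 units, less than the 700 units limit. (j) would limit (i) — the coverage ratio is 104%, meeting the 89% threshold — but (k) sets (j) aside: (k) is triggered — the bottled sauces contain meat. (l) would limit (k) — a current Annual Registration is held — but (m) sets (l) aside: (m) operates against (l): assessed value is $130,500, less than the $169,000 limit. (n), which would lift (m), is not triggered — the baseline figure is 278, not below 231. So (d) is unavailable.
No exception applies. The general rule governs.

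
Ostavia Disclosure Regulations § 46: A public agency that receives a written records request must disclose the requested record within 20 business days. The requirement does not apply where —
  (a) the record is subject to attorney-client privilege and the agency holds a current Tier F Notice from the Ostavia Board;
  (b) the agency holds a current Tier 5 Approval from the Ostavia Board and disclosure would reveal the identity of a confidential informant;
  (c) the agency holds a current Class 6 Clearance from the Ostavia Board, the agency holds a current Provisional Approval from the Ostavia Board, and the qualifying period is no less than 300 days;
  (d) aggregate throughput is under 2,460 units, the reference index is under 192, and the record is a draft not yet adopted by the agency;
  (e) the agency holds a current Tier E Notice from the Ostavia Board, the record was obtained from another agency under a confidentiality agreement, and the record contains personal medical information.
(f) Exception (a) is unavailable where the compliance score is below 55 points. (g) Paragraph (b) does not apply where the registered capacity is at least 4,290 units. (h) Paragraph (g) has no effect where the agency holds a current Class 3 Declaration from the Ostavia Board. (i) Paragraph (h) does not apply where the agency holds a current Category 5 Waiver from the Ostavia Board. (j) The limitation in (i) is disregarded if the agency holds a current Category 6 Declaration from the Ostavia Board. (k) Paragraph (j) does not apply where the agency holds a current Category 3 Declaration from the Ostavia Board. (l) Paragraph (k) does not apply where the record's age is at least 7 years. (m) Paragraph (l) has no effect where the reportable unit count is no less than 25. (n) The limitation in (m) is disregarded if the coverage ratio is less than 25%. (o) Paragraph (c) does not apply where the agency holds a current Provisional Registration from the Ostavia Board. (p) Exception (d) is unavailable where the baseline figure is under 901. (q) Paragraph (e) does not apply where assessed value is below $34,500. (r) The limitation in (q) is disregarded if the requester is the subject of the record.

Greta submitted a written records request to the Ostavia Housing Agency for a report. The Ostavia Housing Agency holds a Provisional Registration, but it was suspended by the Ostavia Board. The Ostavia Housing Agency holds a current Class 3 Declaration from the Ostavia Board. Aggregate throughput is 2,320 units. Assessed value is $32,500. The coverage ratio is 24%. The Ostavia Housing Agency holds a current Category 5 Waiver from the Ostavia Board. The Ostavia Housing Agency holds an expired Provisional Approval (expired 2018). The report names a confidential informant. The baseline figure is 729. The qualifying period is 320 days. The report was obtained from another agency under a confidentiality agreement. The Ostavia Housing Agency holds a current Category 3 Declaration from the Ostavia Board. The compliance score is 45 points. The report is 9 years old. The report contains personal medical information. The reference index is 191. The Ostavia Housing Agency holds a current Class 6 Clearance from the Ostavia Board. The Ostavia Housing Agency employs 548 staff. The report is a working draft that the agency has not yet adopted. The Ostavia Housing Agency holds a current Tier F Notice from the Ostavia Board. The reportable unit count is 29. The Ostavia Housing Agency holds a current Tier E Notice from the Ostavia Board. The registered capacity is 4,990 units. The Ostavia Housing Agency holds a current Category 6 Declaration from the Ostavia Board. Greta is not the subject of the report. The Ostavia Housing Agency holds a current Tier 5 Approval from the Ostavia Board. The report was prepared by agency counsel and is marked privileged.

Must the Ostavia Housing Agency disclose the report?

No — exception (b) applies; the Ostavia Housing Agency is not required to disclose the report.

All of (a)'s requirements are met (the report is privileged; a current Tier F Notice is held). But applying paragraph (f): (f) operates against (a): the compliance score is 45 points, below the 55 points limit. So (a) is unavailable.
Exception (b) is satisfied on its face — a current Tier 5 Approval is held; the report names a confidential informant. Under paragraphs (g)–(n): (g) would limit (b) — the registered capacity is 4,990 units, meeting the 4,290 units threshold — but (h) sets (g) aside: (h) operates against (g): a current Class 3 Declaration is held. (i) is triggered (a current Category 5 Waiver is held), but is itself disapplied by (j): (j) operates against (i): a current Category 6 Declaration is held. (k) would limit (j) — a current Category 3 Declaration is held — but (l) sets (k) aside: (l) is triggered — the record's age is 9 years, meeting the 7 years threshold. (m) would limit (l) — the reportable unit count is 29, meeting the 25 threshold — but (n) sets (m) aside: (n) operates against (m): the coverage ratio is 24%, less than the 25% limit. Exception (b) stands.
Exception (c) does not apply: there is no Provisional Approval in force.
Exception (d)'s conditions are all satisfied: aggregate throughput is 2,320 units, under the 2,460 units limit; the reference index is 191, under the 192 limit; the report is an unadopted draft. But applying paragraph (p): (p) operates against (d): the baseline figure is 729, under the 901 limit. Exception (d) does not apply.
All of (e)'s requirements are met (a current Tier E Notice is held; the report was obtained under a confidentiality agreement; the report contains personal medical information). But: (q) applies — assessed value is $32,500, below the $34,500 limit. (r) is inapplicable (Greta is not the subject of the report), so (q) stands. So (e) is unavailable.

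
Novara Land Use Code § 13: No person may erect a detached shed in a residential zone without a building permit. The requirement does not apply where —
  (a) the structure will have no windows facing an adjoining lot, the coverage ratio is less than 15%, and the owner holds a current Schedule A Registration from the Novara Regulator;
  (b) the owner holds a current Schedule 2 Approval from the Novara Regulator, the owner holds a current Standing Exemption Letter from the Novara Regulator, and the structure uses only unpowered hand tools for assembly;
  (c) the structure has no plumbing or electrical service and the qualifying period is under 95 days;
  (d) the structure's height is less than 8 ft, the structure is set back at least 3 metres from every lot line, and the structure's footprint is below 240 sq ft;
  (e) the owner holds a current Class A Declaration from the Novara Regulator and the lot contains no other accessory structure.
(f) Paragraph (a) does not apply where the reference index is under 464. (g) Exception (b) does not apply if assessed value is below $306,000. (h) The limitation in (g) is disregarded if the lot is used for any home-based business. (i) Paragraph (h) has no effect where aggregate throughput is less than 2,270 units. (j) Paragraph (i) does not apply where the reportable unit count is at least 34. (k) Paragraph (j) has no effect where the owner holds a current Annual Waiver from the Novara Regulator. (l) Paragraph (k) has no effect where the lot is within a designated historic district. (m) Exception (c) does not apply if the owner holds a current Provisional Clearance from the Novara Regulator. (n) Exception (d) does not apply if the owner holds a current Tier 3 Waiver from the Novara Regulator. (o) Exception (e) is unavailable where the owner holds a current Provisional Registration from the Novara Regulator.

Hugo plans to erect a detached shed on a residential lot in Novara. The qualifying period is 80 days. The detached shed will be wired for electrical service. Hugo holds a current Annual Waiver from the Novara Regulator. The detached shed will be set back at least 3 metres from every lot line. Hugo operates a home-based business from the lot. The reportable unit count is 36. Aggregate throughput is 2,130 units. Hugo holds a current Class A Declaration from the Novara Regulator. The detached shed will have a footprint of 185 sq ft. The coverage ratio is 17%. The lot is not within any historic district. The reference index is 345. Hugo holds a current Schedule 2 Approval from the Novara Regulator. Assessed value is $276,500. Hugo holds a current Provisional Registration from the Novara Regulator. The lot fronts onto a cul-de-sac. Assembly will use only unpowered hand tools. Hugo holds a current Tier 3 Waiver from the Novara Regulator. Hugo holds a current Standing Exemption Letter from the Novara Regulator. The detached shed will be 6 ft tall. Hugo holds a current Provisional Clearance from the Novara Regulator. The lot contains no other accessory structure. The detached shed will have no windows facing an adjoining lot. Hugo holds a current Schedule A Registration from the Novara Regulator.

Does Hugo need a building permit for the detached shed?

Exception (a) requires that the coverage ratio is less than 15%; but the coverage ratio is 17%, not less than 15%, so (a) is unavailable.
Exception (b)'s conditions are all satisfied: a current Schedule 2 Approval is held; a current Standing Exemption Letter is held; assembly uses only hand tools. But applying paragraphs (g)–(l): (g) operates — assessed value is $276,500, below the $306,000 limit. (h) would limit (g) — a home-based business operates on the lot — but (i) sets (h) aside: (i) operates against (h): aggregate throughput is 2,130 units, less than the 2,270 units limit. (j) is engaged (the reportable unit count is 36, meeting the 34 threshold), but is set aside by (k): (k) applies — a current Annual Waiver is held. (l), which would lift (k), is inapplicable — the lot is not in a historic district. (b) is therefore removed.
Exception (c) requires that the structure has no plumbing or electrical service; but electrical service is planned, so (c) is unavailable.
Exception (d)'s conditions are all satisfied: the structure's height is 6 ft, less than the 8 ft limit; the setback is at least 3 m on every side; the structure's footprint is 185 sq ft, below the 240 sq ft limit. Turning to paragraph (n): (n) operates against (d): a current Tier 3 Waiver is held. (d) is therefore removed.
Exception (e) is satisfied on its face — a current Class A Declaration is held; the lot has no other accessory structure. Turning to paragraph (o): (o) operates against (e): a current Provisional Registration is held. (e) is therefore removed.
No exception displaces § 13.

Yes — Hugo must obtain a building permit.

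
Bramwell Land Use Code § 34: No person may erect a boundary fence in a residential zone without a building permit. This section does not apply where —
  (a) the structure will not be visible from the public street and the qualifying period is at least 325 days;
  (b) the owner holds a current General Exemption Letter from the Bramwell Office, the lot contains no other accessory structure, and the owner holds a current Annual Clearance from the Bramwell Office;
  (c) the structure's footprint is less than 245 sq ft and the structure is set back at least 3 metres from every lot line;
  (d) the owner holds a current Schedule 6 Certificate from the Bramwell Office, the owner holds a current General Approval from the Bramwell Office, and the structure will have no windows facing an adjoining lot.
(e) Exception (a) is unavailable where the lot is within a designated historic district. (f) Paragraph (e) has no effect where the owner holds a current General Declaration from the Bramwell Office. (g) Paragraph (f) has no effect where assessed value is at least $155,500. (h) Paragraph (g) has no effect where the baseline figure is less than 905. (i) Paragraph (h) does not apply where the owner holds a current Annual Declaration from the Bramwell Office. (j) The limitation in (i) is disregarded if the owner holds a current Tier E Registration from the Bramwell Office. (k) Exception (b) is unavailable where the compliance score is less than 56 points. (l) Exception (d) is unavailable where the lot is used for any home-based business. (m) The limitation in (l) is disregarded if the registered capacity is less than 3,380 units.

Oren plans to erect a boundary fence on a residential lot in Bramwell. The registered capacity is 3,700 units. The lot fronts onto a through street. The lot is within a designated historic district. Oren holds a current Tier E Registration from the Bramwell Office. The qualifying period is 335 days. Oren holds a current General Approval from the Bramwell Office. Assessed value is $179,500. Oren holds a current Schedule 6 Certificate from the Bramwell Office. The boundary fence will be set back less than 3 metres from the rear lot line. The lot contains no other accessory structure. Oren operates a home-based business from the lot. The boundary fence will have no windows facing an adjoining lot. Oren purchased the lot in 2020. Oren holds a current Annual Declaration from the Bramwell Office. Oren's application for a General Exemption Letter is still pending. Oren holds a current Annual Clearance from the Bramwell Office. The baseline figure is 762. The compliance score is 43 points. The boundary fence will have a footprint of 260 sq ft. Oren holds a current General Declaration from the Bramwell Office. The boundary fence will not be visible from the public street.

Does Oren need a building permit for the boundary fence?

All of (a)'s requirements are met (the structure will not be visible from the street; the qualifying period is 335 days, meeting the 325 days threshold). Applying paragraphs (e)–(j): (e) operates (the lot is in a historic district), but yields to (f): (f) is engaged — a current General Declaration is held. (g) is engaged (assessed value is $179,500, meeting the $155,500 threshold), but yields to (h): (h) is engaged — the baseline figure is 762, less than the 905 limit. (i) would limit (h) — a current Annual Declaration is held — but (j) sets (i) aside: (j) operates against (i): a current Tier E Registration is held. So (a) applies.
Exception (b) requires that the owner holds a current General Exemption Letter from the Bramwell Office; but the General Exemption Letter is not current, so (b) is unavailable.
Exception (c) does not apply: the structure's footprint is 260 sq ft, not less than 245 sq ft.
Exception (d): a current Schedule 6 Certificate is held; a current General Approval is held; no windows face an adjoining lot — every condition holds. But applying paragraphs (l)–(m): (l) operates against (d): a home-based business operates on the lot. (m), which would lift (l), is not engaged — the registered capacity is 3,700 units, not less than 3,380 units. (d) is therefore removed.

No — exception (a) applies; Oren does not need a building permit.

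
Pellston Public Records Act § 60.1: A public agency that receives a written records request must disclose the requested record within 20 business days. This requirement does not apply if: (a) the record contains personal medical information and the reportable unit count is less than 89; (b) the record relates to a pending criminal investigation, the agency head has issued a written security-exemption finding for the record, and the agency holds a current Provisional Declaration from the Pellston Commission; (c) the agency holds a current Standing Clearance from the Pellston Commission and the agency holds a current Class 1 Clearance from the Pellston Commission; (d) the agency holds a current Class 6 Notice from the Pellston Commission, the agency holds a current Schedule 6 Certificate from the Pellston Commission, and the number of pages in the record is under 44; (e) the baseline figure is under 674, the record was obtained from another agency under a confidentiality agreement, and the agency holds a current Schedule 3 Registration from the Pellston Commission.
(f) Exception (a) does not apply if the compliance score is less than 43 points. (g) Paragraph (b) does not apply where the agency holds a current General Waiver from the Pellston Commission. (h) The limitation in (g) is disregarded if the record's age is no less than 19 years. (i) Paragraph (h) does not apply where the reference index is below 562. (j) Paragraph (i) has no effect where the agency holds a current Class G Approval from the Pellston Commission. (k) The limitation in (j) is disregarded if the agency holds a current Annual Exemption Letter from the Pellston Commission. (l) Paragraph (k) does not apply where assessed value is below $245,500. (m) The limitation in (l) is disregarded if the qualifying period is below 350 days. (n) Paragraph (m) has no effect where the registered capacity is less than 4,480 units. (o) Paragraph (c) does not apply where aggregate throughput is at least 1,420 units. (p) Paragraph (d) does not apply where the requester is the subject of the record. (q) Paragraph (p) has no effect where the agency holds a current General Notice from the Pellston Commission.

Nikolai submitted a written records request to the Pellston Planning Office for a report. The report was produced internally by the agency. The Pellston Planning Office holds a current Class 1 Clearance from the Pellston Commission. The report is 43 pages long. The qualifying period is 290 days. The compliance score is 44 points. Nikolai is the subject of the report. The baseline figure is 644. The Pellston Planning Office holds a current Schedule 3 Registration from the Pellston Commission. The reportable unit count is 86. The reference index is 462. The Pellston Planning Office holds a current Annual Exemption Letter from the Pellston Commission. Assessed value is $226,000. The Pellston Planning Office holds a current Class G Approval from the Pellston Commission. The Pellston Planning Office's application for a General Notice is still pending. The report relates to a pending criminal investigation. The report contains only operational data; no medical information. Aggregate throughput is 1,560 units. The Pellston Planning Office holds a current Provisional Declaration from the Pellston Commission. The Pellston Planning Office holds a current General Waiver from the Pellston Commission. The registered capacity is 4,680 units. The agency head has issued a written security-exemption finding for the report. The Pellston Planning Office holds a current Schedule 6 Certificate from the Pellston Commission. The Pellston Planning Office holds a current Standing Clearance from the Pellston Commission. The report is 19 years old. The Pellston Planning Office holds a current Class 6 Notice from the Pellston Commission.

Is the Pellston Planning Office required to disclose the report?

Exception (a) fails — the report contains only operational data.
Exception (b)'s conditions are all satisfied: the report relates to a pending investigation; a written security-exemption finding has been issued; a current Provisional Declaration is held. Turning to paragraphs (g)–(n): (g) operates against (b): a current General Waiver is held. (h) would limit (g) — the record's age is 19 years, meeting the 19 years threshold — but (i) sets (h) aside: (i) operates against (h): the reference index is 462, below the 562 limit. (j) operates (a current Class G Approval is held), but is displaced by (k): (k) is engaged — a current Annual Exemption Letter is held. (l) is engaged (assessed value is $226,000, below the $245,500 limit), but is set aside by (m): (m) operates — the qualifying period is 290 days, below the 350 days limit. (n) is not triggered (the registered capacity is 4,680 units, not less than 4,480 units), so (m) stands. So (b) is unavailable.
All of (c)'s requirements are met (a current Standing Clearance is held; a current Class 1 Clearance is held). But: (o) operates against (c): aggregate throughput is 1,560 units, meeting the 1,420 units threshold. Exception (c) does not apply.
Exception (d)'s conditions are all satisfied: a current Class 6 Notice is held; a current Schedule 6 Certificate is held; the number of pages in the record is 43, under the 44 limit. But: (p) operates against (d): Nikolai is the subject of the report. (q) is inapplicable (the General Notice is not current), so (p) stands. So (d) is unavailable.
Exception (e) does not apply: the report was produced internally.
Every exception is unavailable, so the rule governs.

Yes — the Pellston Planning Office must disclose the report.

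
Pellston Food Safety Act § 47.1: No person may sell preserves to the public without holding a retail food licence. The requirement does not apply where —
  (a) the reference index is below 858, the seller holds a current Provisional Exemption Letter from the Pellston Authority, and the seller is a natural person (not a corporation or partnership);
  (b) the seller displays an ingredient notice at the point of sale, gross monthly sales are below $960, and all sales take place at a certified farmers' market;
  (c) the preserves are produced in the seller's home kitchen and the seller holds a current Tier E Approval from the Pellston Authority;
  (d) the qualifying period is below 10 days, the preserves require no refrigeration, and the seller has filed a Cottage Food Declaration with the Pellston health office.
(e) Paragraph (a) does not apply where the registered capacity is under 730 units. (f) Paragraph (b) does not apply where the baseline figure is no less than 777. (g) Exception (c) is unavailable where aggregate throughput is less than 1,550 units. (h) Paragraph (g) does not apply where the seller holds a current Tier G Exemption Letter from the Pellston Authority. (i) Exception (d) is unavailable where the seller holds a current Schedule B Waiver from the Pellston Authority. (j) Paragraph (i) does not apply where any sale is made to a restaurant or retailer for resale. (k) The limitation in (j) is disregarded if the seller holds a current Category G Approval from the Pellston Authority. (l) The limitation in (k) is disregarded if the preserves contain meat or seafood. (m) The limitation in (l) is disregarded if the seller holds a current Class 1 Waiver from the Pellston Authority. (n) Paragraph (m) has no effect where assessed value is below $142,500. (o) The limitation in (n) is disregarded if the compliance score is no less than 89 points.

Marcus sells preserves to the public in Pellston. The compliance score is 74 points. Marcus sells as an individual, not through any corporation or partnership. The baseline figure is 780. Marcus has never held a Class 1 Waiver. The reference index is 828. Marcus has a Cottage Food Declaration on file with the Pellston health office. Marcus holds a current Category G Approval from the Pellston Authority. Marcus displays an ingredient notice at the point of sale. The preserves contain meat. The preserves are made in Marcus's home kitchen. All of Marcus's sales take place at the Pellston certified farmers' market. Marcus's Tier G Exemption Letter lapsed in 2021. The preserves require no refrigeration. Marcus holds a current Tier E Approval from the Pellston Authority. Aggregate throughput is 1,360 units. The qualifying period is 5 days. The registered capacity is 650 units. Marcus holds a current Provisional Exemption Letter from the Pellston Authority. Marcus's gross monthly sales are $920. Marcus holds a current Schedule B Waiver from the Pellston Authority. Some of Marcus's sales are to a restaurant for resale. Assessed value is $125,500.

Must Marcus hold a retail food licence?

No — exception (d) applies; Marcus is not required to hold a retail food licence.

All of (a)'s requirements are met (the reference index is 828, below the 858 limit; a current Provisional Exemption Letter is held; the seller is a natural person). But applying paragraph (e): (e) is engaged — the registered capacity is 650 units, under the 730 units limit. So (a) is unavailable.
Exception (b) is satisfied on its face — an ingredient notice is displayed; gross monthly sales are $920, below the $960 limit; all sales are at a certified farmers' market. Turning to paragraph (f): (f) operates against (b): the baseline figure is 780, meeting the 777 threshold. (b) is therefore removed.
Exception (c): the preserves are home-kitchen produced; a current Tier E Approval is held — every condition holds. But: (g) is triggered — aggregate throughput is 1,360 units, less than the 1,550 units limit. (h) is not engaged (no current Tier G Exemption Letter is held), so (g) stands. (c) is therefore removed.
All of (d)'s requirements are met (the qualifying period is 5 days, below the 10 days limit; the preserves are shelf-stable; a Cottage Food Declaration is on file). Under paragraphs (i)–(o): (i) is triggered (a current Schedule B Waiver is held), but is displaced by (j): (j) operates against (i): some sales are to a restaurant for resale. (k) is triggered (a current Category G Approval is held), but is itself disapplied by (l): (l) operates against (k): the preserves contain meat. (m) does not operate here (no current Class 1 Waiver is held), so (l) stands. Exception (d) stands.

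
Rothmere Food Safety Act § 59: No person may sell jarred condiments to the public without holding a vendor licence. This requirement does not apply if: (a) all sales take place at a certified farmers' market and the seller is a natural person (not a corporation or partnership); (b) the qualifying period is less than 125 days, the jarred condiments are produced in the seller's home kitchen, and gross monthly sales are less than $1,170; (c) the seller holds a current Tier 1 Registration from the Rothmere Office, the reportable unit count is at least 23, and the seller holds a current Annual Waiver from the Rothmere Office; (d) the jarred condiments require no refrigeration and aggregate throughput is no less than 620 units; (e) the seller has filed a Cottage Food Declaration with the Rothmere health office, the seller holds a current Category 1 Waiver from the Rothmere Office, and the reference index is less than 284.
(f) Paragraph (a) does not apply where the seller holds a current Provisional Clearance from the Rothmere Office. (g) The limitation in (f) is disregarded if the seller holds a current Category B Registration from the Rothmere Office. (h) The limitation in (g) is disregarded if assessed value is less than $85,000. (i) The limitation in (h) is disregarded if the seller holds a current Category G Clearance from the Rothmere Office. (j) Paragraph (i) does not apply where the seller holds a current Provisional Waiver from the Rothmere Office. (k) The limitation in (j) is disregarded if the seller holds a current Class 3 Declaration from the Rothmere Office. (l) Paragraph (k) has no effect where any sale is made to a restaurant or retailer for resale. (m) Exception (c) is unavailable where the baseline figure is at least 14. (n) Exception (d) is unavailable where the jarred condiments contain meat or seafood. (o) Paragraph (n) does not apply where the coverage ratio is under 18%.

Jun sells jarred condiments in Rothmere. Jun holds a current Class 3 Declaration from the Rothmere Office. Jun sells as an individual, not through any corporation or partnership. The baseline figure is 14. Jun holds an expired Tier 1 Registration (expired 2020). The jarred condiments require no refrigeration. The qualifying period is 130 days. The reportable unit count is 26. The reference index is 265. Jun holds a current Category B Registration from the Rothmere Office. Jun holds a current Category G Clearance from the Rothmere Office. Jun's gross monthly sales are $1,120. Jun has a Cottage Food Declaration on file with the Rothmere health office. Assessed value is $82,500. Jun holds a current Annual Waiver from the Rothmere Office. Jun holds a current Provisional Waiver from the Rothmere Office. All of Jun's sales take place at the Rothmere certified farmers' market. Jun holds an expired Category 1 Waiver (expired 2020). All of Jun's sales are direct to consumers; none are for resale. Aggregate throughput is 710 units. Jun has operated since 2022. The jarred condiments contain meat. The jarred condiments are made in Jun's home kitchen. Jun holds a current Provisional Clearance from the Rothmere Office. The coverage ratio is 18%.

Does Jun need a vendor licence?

Exception (a) is satisfied on its face — all sales are at a certified farmers' market; the seller is a natural person. As to paragraphs (f)–(l): (f) operates (a current Provisional Clearance is held), but is set aside by (g): (g) applies — a current Category B Registration is held. (h) applies (assessed value is $82,500, less than the $85,000 limit), but yields to (i): (i) operates — a current Category G Clearance is held. (j) is engaged (a current Provisional Waiver is held), but is set aside by (k): (k) is engaged — a current Class 3 Declaration is held. (l) does not operate here (no sales are for resale), so (k) stands. Exception (a) stands.
Exception (b) does not apply: the qualifying period is 130 days, not less than 125 days.
Exception (c) requires that the seller holds a current Tier 1 Registration from the Rothmere Office; but the Tier 1 Registration is not current, so (c) is unavailable.
Exception (d) is satisfied on its face — the jarred condiments are shelf-stable; aggregate throughput is 710 units, meeting the 620 units threshold. Turning to paragraphs (n)–(o): (n) operates against (d): the jarred condiments contain meat. (o), which would lift (n), is inapplicable — the coverage ratio is 18%, not under 18%. Exception (d) does not apply.
Exception (e) requires that the seller holds a current Category 1 Waiver from the Rothmere Office; but no current Category 1 Waiver is held, so (e) is unavailable.

No — exception (a) applies; Jun is not required to hold a vendor licence.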